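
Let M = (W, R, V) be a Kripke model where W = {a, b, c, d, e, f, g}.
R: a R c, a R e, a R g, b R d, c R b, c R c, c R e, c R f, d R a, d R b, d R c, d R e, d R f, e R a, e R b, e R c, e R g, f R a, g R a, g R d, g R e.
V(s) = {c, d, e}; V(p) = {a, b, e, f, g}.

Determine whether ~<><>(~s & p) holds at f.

Recall that <>ψ holds at a world iff ψ holds at some accessible world.
At f: <><>(~s & p) is true, so ~<><>(~s & p) is false.
  At f: <><>(~s & p) requires <>(~s & p) at some successor in {a}.
    <>(~s & p) holds at a, so <><>(~s & p) is true at f.
      At a: <>(~s & p) requires ~s & p at some successor in {c, e, g}.
        ~s & p holds at g, so <>(~s & p) is true at a.

No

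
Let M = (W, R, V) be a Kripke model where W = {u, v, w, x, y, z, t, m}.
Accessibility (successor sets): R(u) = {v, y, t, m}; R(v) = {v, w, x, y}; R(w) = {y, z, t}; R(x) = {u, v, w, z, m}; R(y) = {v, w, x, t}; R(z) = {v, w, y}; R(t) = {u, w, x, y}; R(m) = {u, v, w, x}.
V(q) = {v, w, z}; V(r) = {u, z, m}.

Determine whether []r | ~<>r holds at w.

At w: []r is false, ~<>r is false, so []r | ~<>r is false.
  At w: []r requires r at every successor {y, z, t}.
    r fails at y, so []r is false at w.
  At w: <>r is true, so ~<>r is false.
    At w: <>r requires r at some successor in {y, z, t}.
      r holds at z, so <>r is true at w.

No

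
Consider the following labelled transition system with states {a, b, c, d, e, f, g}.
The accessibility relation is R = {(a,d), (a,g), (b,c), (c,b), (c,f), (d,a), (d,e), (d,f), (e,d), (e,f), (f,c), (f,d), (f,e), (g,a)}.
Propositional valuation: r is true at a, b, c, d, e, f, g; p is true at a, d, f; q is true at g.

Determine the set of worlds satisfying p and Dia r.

Let φ = p and Dia r. Evaluate φ at each world:
  a (successors {d, g}): φ is true.
  b (successors {c}): φ is false.
  c (successors {b, f}): φ is false.
  d (successors {a, e, f}): φ is true.
  e (successors {d, f}): φ is false.
  f (successors {c, d, e}): φ is true.
  g (successors {a}): φ is false.
For instance, at c:
  At c: p is false, Dia r is true, so p and Dia r is false.
    At c: Dia r requires r at some successor in {b, f}.
      r holds at b, so Dia r is true at c.
Satisfying worlds: {a, d, f}

a, d, f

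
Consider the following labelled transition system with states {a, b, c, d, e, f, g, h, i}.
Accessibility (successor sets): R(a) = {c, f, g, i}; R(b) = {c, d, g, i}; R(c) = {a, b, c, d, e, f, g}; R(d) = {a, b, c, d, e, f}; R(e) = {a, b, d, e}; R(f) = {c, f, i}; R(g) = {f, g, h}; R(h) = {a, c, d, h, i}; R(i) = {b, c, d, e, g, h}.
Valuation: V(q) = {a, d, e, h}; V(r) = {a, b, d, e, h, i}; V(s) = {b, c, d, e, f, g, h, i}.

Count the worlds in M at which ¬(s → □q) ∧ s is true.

8

Let φ = ¬(s → □q) ∧ s. Evaluate φ at each world:
  a (successors {c, f, g, i}): φ is false.
  b (successors {c, d, g, i}): φ is true.
  c (successors {a, b, c, d, e, f, g}): φ is true.
  d (successors {a, b, c, d, e, f}): φ is true.
  e (successors {a, b, d, e}): φ is true.
  f (successors {c, f, i}): φ is true.
  g (successors {f, g, h}): φ is true.
  h (successors {a, c, d, h, i}): φ is true.
  i (successors {b, c, d, e, g, h}): φ is true.
For instance, at c:
  At c: ¬(s → □q) is true, s is true, so ¬(s → □q) ∧ s is true.
    At c: s → □q is false, so ¬(s → □q) is true.
      At c: s is true, □q is false, so s → □q is false.
Satisfying worlds: {b, c, d, e, f, g, h, i}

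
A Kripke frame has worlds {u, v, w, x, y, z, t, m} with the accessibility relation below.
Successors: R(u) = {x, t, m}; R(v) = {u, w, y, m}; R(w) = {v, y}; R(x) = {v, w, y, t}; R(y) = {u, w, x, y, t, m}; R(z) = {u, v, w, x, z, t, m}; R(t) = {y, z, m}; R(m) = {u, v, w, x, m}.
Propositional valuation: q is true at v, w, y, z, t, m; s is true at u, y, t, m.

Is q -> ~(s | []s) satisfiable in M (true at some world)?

Yes

Let φ = q -> ~(s | []s). Evaluate φ at each world:
  u (successors {x, t, m}): φ is true.
  v (successors {u, w, y, m}): φ is true.
  w (successors {v, y}): φ is true.
  x (successors {v, w, y, t}): φ is true.
  y (successors {u, w, x, y, t, m}): φ is false.
  z (successors {u, v, w, x, z, t, m}): φ is true.
  t (successors {y, z, m}): φ is false.
  m (successors {u, v, w, x, m}): φ is false.
Detail at u (witness):
  At u: q is false, ~(s | []s) is false, so q -> ~(s | []s) is true.
    At u: s | []s is true, so ~(s | []s) is false.
      At u: s is true, []s is false, so s | []s is true.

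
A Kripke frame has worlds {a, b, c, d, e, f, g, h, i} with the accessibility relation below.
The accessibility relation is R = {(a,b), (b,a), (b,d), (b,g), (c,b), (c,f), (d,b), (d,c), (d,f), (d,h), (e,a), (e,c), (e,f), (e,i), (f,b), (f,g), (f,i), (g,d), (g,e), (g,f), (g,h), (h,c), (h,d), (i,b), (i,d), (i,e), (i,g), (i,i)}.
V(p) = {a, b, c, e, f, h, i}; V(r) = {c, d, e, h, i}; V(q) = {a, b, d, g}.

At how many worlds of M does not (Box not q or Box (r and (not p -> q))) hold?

Recall that Box ψ holds at a world iff ψ holds at every accessible world, and Dia ψ holds iff ψ holds at some accessible world.
Let φ = not (Box not q or Box (r and (not p -> q))). Evaluate φ at each world:
  a (successors {b}): φ is true.
  b (successors {a, d, g}): φ is true.
  c (successors {b, f}): φ is true.
  d (successors {b, c, f, h}): φ is true.
  e (successors {a, c, f, i}): φ is true.
  f (successors {b, g, i}): φ is true.
  g (successors {d, e, f, h}): φ is true.
  h (successors {c, d}): φ is false.
  i (successors {b, d, e, g, i}): φ is true.
For instance, at d:
  At d: Box not q or Box (r and (not p -> q)) is false, so not (Box not q or Box (r and (not p -> q))) is true.
    At d: Box not q is false, Box (r and (not p -> q)) is false, so Box not q or Box (r and (not p -> q)) is false.
      At d: Box not q requires not q at every successor {b, c, f, h}.
        not q fails at b, so Box not q is false at d.
      At d: Box (r and (not p -> q)) requires r and (not p -> q) at every successor {b, c, f, h}.
        r and (not p -> q) fails at b, so Box (r and (not p -> q)) is false at d.
Satisfying worlds: {a, b, c, d, e, f, g, i}

8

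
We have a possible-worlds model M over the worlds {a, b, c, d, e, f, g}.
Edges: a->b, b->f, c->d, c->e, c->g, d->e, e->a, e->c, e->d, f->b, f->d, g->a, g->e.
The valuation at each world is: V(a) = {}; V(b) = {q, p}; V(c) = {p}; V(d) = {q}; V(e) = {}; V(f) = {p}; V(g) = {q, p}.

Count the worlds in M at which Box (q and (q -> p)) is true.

Let φ = Box (q and (q -> p)). Evaluate φ at each world:
  a (successors {b}): φ is true.
  b (successors {f}): φ is false.
  c (successors {d, e, g}): φ is false.
  d (successors {e}): φ is false.
  e (successors {a, c, d}): φ is false.
  f (successors {b, d}): φ is false.
  g (successors {a, e}): φ is false.
For instance, at d:
  At d: Box (q and (q -> p)) requires q and (q -> p) at every successor {e}.
    q and (q -> p) fails at e, so Box (q and (q -> p)) is false at d.
Satisfying worlds: {a}

1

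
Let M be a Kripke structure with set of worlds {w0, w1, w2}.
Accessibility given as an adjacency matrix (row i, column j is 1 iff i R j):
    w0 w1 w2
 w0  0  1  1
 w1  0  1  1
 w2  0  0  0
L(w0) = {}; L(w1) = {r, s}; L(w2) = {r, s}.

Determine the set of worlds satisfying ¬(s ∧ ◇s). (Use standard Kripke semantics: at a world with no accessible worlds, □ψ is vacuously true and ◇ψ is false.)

Let φ = ¬(s ∧ ◇s). Evaluate φ at each world:
  w0 (successors {w1, w2}): φ is true.
  w1 (successors {w1, w2}): φ is false.
  w2 (successors ∅): φ is true.
For instance, at w0:
  At w0: s ∧ ◇s is false, so ¬(s ∧ ◇s) is true.
    At w0: s is false, ◇s is true, so s ∧ ◇s is false.
      At w0: ◇s requires s at some successor in {w1, w2}.
        s holds at w1, so ◇s is true at w0.
Satisfying worlds: {w0, w2}

w0, w2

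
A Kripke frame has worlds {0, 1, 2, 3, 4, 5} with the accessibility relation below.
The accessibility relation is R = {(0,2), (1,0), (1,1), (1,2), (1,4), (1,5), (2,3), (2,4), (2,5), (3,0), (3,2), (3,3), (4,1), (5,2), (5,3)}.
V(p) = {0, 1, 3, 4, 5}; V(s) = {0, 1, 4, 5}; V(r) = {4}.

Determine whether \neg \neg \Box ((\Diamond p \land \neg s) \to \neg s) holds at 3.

Yes

At 3: \neg \Box ((\Diamond p \land \neg s) \to \neg s) is false, so \neg \neg \Box ((\Diamond p \land \neg s) \to \neg s) is true.
  At 3: \Box ((\Diamond p \land \neg s) \to \neg s) is true, so \neg \Box ((\Diamond p \land \neg s) \to \neg s) is false.
    At 3: \Box ((\Diamond p \land \neg s) \to \neg s) requires (\Diamond p \land \neg s) \to \neg s at every successor {0, 2, 3}.
      At 0: (\Diamond p \land \neg s) \to \neg s is true.
      At 2: (\Diamond p \land \neg s) \to \neg s is true.
      At 3: (\Diamond p \land \neg s) \to \neg s is true.
    So \Box ((\Diamond p \land \neg s) \to \neg s) is true at 3.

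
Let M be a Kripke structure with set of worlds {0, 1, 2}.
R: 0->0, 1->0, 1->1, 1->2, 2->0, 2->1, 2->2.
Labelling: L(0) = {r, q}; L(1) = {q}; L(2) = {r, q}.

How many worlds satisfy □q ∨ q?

3

Recall that □ψ holds at a world iff ψ holds at every accessible world, and ◇ψ holds iff ψ holds at some accessible world.
Let φ = □q ∨ q. Evaluate φ at each world:
  0 (successors {0}): φ is true.
  1 (successors {0, 1, 2}): φ is true.
  2 (successors {0, 1, 2}): φ is true.
For instance, at 1:
  At 1: □q is true, q is true, so □q ∨ q is true.
    At 1: □q requires q at every successor {0, 1, 2}.
      At 0: q is true.
      At 1: q is true.
      At 2: q is true.
    So □q is true at 1.
Satisfying worlds: {0, 1, 2}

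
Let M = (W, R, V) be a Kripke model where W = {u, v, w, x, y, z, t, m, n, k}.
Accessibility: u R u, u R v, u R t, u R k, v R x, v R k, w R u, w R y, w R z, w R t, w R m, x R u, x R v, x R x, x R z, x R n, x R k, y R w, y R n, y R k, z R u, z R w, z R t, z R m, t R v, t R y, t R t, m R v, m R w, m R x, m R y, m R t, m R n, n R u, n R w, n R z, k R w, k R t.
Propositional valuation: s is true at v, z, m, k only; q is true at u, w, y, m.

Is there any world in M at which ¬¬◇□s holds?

No

Recall that □ψ holds at a world iff ψ holds at every accessible world, and ◇ψ holds iff ψ holds at some accessible world.
Let φ = ¬¬◇□s. Evaluate φ at each world:
  u (successors {u, v, t, k}): φ is false.
  v (successors {x, k}): φ is false.
  w (successors {u, y, z, t, m}): φ is false.
  x (successors {u, v, x, z, n, k}): φ is false.
  y (successors {w, n, k}): φ is false.
  z (successors {u, w, t, m}): φ is false.
  t (successors {v, y, t}): φ is false.
  m (successors {v, w, x, y, t, n}): φ is false.
  n (successors {u, w, z}): φ is false.
  k (successors {w, t}): φ is false.
For instance, at z:
  At z: ¬◇□s is true, so ¬¬◇□s is false.
    At z: ◇□s is false, so ¬◇□s is true.
      At z: ◇□s requires □s at some successor in {u, w, t, m}.
        At u: □s is false.
        At w: □s is false.
        At t: □s is false.
        At m: □s is false.
      So ◇□s is false at z.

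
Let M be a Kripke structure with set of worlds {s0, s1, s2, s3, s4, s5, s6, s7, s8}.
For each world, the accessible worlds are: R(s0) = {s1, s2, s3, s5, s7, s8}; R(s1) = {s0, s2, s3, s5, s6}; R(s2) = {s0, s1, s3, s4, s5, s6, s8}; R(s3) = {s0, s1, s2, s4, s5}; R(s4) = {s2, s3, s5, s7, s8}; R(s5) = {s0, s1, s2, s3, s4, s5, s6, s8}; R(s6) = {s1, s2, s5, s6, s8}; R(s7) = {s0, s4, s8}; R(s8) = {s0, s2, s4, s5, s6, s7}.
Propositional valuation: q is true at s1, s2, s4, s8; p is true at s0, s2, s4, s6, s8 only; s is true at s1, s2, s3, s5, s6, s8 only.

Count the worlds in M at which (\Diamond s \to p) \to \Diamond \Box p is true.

7

Let φ = (\Diamond s \to p) \to \Diamond \Box p. Evaluate φ at each world:
  s0 (successors {s1, s2, s3, s5, s7, s8}): φ is true.
  s1 (successors {s0, s2, s3, s5, s6}): φ is true.
  s2 (successors {s0, s1, s3, s4, s5, s6, s8}): φ is false.
  s3 (successors {s0, s1, s2, s4, s5}): φ is true.
  s4 (successors {s2, s3, s5, s7, s8}): φ is true.
  s5 (successors {s0, s1, s2, s3, s4, s5, s6, s8}): φ is true.
  s6 (successors {s1, s2, s5, s6, s8}): φ is false.
  s7 (successors {s0, s4, s8}): φ is true.
  s8 (successors {s0, s2, s4, s5, s6, s7}): φ is true.
For instance, at s1:
  At s1: \Diamond s \to p is false, \Diamond \Box p is false, so (\Diamond s \to p) \to \Diamond \Box p is true.
    At s1: \Diamond s is true, p is false, so \Diamond s \to p is false.
      At s1: \Diamond s requires s at some successor in {s0, s2, s3, s5, s6}.
        s holds at s2, so \Diamond s is true at s1.
    At s1: \Diamond \Box p requires \Box p at some successor in {s0, s2, s3, s5, s6}.
      At s0: \Box p is false.
      At s2: \Box p is false.
      At s3: \Box p is false.
      At s5: \Box p is false.
      At s6: \Box p is false.
    So \Diamond \Box p is false at s1.
Satisfying worlds: {s0, s1, s3, s4, s5, s7, s8}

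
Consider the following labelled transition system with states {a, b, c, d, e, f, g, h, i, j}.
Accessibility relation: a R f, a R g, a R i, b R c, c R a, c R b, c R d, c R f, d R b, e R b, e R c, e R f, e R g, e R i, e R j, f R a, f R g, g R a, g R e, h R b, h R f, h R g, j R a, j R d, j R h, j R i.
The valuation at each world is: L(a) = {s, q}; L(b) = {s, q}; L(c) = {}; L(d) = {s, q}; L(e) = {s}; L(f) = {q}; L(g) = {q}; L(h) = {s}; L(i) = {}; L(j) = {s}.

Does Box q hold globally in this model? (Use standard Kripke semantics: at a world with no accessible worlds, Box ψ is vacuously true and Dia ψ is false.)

No

Let φ = Box q. Evaluate φ at each world:
  a (successors {f, g, i}): φ is false.
  b (successors {c}): φ is false.
  c (successors {a, b, d, f}): φ is true.
  d (successors {b}): φ is true.
  e (successors {b, c, f, g, i, j}): φ is false.
  f (successors {a, g}): φ is true.
  g (successors {a, e}): φ is false.
  h (successors {b, f, g}): φ is true.
  i (successors ∅): φ is true.
  j (successors {a, d, h, i}): φ is false.
Detail at a (counterexample):
  At a: Box q requires q at every successor {f, g, i}.
    q fails at i, so Box q is false at a.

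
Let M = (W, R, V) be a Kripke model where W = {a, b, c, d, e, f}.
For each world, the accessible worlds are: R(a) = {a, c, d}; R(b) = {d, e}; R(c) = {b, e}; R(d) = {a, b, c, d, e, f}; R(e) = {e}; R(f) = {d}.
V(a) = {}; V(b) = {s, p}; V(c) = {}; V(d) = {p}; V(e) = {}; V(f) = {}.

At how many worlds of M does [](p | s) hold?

1

Let φ = [](p | s). Evaluate φ at each world:
  a (successors {a, c, d}): φ is false.
  b (successors {d, e}): φ is false.
  c (successors {b, e}): φ is false.
  d (successors {a, b, c, d, e, f}): φ is false.
  e (successors {e}): φ is false.
  f (successors {d}): φ is true.
For instance, at b:
  At b: [](p | s) requires p | s at every successor {d, e}.
    p | s fails at e, so [](p | s) is false at b.
Satisfying worlds: {f}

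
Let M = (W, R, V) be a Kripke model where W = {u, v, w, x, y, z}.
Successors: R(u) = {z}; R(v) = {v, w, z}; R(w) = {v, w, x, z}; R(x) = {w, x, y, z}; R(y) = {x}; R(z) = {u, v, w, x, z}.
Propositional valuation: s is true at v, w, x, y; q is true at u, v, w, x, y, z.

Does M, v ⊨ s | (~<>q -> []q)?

Recall that []ψ holds at a world iff ψ holds at every accessible world, and <>ψ holds iff ψ holds at some accessible world.
At v: s is true, ~<>q -> []q is true, so s | (~<>q -> []q) is true.
  At v: ~<>q is false, []q is true, so ~<>q -> []q is true.
    At v: <>q is true, so ~<>q is false.
      At v: <>q requires q at some successor in {v, w, z}.
        q holds at v, so <>q is true at v.
    At v: []q requires q at every successor {v, w, z}.
      At v: q is true.
      At w: q is true.
      At z: q is true.
    So []q is true at v.

Yes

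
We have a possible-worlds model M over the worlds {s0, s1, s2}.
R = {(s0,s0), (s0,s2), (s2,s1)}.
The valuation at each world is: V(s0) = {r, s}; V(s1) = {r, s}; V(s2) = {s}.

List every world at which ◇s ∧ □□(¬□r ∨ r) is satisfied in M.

Recall that □ψ holds at a world iff ψ holds at every accessible world, and ◇ψ holds iff ψ holds at some accessible world.
Let φ = ◇s ∧ □□(¬□r ∨ r). Evaluate φ at each world:
  s0 (successors {s0, s2}): φ is false.
  s1 (successors ∅): φ is false.
  s2 (successors {s1}): φ is true.
For instance, at s2:
  At s2: ◇s is true, □□(¬□r ∨ r) is true, so ◇s ∧ □□(¬□r ∨ r) is true.
    At s2: ◇s requires s at some successor in {s1}.
      s holds at s1, so ◇s is true at s2.
    At s2: □□(¬□r ∨ r) requires □(¬□r ∨ r) at every successor {s1}.
      At s1: □(¬□r ∨ r) is true.
    So □□(¬□r ∨ r) is true at s2.
Satisfying worlds: {s2}

s2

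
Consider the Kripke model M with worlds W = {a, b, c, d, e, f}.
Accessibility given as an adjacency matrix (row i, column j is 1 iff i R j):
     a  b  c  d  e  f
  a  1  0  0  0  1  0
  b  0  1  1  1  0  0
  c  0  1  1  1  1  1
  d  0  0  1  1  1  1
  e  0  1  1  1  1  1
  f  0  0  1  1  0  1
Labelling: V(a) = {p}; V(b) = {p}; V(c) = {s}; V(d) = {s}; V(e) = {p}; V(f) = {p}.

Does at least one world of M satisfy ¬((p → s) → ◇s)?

Let φ = ¬((p → s) → ◇s). Evaluate φ at each world:
  a (successors {a, e}): φ is false.
  b (successors {b, c, d}): φ is false.
  c (successors {b, c, d, e, f}): φ is false.
  d (successors {c, d, e, f}): φ is false.
  e (successors {b, c, d, e, f}): φ is false.
  f (successors {c, d, f}): φ is false.
For instance, at a:
  At a: (p → s) → ◇s is true, so ¬((p → s) → ◇s) is false.
    At a: p → s is false, ◇s is false, so (p → s) → ◇s is true.
      At a: ◇s requires s at some successor in {a, e}.
        At a: s is false.
        At e: s is false.
      So ◇s is false at a.

No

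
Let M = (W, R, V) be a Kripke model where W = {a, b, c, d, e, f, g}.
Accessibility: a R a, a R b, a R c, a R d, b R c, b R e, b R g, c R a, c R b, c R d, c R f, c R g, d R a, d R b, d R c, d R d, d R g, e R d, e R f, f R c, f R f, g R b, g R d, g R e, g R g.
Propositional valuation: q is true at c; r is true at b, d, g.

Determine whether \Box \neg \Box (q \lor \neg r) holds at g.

Yes

Recall that \Box ψ holds at a world iff ψ holds at every accessible world, and \Diamond ψ holds iff ψ holds at some accessible world.
At g: \Box \neg \Box (q \lor \neg r) requires \neg \Box (q \lor \neg r) at every successor {b, d, e, g}.
  At b: \neg \Box (q \lor \neg r) is true.
  At d: \neg \Box (q \lor \neg r) is true.
  At e: \neg \Box (q \lor \neg r) is true.
  At g: \neg \Box (q \lor \neg r) is true.
So \Box \neg \Box (q \lor \neg r) is true at g.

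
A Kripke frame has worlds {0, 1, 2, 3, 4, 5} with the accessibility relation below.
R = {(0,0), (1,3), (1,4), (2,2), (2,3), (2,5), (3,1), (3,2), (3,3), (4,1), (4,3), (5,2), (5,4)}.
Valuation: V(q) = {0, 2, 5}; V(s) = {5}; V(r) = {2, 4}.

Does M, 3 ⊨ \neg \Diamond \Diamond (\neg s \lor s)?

No

At 3: \Diamond \Diamond (\neg s \lor s) is true, so \neg \Diamond \Diamond (\neg s \lor s) is false.
  At 3: \Diamond \Diamond (\neg s \lor s) requires \Diamond (\neg s \lor s) at some successor in {1, 2, 3}.
    \Diamond (\neg s \lor s) holds at 1, so \Diamond \Diamond (\neg s \lor s) is true at 3.
      At 1: \Diamond (\neg s \lor s) requires \neg s \lor s at some successor in {3, 4}.
        \neg s \lor s holds at 3, so \Diamond (\neg s \lor s) is true at 1.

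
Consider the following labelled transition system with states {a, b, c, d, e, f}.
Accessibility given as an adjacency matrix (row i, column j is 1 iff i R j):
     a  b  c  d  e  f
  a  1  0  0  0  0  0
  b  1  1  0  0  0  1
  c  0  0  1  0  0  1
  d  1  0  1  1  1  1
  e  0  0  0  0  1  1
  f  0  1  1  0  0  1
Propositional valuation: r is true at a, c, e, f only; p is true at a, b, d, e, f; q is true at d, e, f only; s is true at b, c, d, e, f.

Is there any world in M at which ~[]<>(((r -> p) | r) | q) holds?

No

Let φ = ~[]<>(((r -> p) | r) | q). Evaluate φ at each world:
  a (successors {a}): φ is false.
  b (successors {a, b, f}): φ is false.
  c (successors {c, f}): φ is false.
  d (successors {a, c, d, e, f}): φ is false.
  e (successors {e, f}): φ is false.
  f (successors {b, c, f}): φ is false.
For instance, at d:
  At d: []<>(((r -> p) | r) | q) is true, so ~[]<>(((r -> p) | r) | q) is false.
    At d: []<>(((r -> p) | r) | q) requires <>(((r -> p) | r) | q) at every successor {a, c, d, e, f}.
      At a: <>(((r -> p) | r) | q) is true.
      At c: <>(((r -> p) | r) | q) is true.
      At d: <>(((r -> p) | r) | q) is true.
      At e: <>(((r -> p) | r) | q) is true.
      At f: <>(((r -> p) | r) | q) is true.
    So []<>(((r -> p) | r) | q) is true at d.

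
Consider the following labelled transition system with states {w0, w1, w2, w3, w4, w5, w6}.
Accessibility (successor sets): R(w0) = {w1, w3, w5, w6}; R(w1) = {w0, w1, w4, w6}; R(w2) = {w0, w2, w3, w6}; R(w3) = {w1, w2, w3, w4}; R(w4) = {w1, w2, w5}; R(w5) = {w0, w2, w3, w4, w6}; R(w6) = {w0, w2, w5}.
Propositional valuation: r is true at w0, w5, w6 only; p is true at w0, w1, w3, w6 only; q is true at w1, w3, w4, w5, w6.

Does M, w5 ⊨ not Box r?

Recall that Box ψ holds at a world iff ψ holds at every accessible world, and Dia ψ holds iff ψ holds at some accessible world.
At w5: Box r is false, so not Box r is true.
  At w5: Box r requires r at every successor {w0, w2, w3, w4, w6}.
    r fails at w2, so Box r is false at w5.

Yes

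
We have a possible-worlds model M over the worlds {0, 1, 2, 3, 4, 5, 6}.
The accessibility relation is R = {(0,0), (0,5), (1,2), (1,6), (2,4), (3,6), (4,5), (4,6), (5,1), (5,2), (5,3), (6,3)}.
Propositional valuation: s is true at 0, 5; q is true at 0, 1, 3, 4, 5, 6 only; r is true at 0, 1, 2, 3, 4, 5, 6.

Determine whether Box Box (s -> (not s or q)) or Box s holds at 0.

Yes

At 0: Box Box (s -> (not s or q)) is true, Box s is true, so Box Box (s -> (not s or q)) or Box s is true.
  At 0: Box Box (s -> (not s or q)) requires Box (s -> (not s or q)) at every successor {0, 5}.
      At 0: Box (s -> (not s or q)) requires s -> (not s or q) at every successor {0, 5}.
        At 0: s -> (not s or q) is true.
        At 5: s -> (not s or q) is true.
      So Box (s -> (not s or q)) is true at 0.
      At 5: Box (s -> (not s or q)) requires s -> (not s or q) at every successor {1, 2, 3}.
        At 1: s -> (not s or q) is true.
        At 2: s -> (not s or q) is true.
        At 3: s -> (not s or q) is true.
      So Box (s -> (not s or q)) is true at 5.
  So Box Box (s -> (not s or q)) is true at 0.
  At 0: Box s requires s at every successor {0, 5}.
    At 0: s is true.
    At 5: s is true.
  So Box s is true at 0.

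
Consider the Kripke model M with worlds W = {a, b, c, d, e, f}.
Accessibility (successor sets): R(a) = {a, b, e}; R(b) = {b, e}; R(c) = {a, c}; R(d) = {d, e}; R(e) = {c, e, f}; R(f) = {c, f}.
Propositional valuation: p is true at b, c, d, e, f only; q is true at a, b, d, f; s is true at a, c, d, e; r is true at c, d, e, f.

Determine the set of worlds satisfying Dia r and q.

Recall that Dia ψ holds at a world iff ψ holds at some accessible world.
Let φ = Dia r and q. Evaluate φ at each world:
  a (successors {a, b, e}): φ is true.
  b (successors {b, e}): φ is true.
  c (successors {a, c}): φ is false.
  d (successors {d, e}): φ is true.
  e (successors {c, e, f}): φ is false.
  f (successors {c, f}): φ is true.
For instance, at c:
  At c: Dia r is true, q is false, so Dia r and q is false.
    At c: Dia r requires r at some successor in {a, c}.
      r holds at c, so Dia r is true at c.
Satisfying worlds: {a, b, d, f}

a, b, d, f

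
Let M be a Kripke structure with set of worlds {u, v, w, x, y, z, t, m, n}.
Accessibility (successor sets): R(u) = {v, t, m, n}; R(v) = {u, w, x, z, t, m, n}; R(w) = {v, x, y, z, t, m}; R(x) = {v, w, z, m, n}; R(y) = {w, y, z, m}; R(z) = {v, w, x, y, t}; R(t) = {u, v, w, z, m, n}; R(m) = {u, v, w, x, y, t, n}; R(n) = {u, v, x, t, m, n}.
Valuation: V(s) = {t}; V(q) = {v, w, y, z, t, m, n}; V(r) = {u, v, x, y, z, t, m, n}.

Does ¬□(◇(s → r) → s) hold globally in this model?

Let φ = ¬□(◇(s → r) → s). Evaluate φ at each world:
  u (successors {v, t, m, n}): φ is true.
  v (successors {u, w, x, z, t, m, n}): φ is true.
  w (successors {v, x, y, z, t, m}): φ is true.
  x (successors {v, w, z, m, n}): φ is true.
  y (successors {w, y, z, m}): φ is true.
  z (successors {v, w, x, y, t}): φ is true.
  t (successors {u, v, w, z, m, n}): φ is true.
  m (successors {u, v, w, x, y, t, n}): φ is true.
  n (successors {u, v, x, t, m, n}): φ is true.
For instance, at z:
  At z: □(◇(s → r) → s) is false, so ¬□(◇(s → r) → s) is true.
    At z: □(◇(s → r) → s) requires ◇(s → r) → s at every successor {v, w, x, y, t}.
      ◇(s → r) → s fails at v, so □(◇(s → r) → s) is false at z.

Yes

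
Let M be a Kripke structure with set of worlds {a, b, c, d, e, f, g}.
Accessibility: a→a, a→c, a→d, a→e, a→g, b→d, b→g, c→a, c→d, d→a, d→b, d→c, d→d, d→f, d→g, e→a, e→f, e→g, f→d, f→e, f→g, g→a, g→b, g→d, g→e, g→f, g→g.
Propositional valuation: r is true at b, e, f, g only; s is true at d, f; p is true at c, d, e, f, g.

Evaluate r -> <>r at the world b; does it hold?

Yes

Recall that <>ψ holds at a world iff ψ holds at some accessible world.
At b: r is true, <>r is true, so r -> <>r is true.
  At b: <>r requires r at some successor in {d, g}.
    r holds at g, so <>r is true at b.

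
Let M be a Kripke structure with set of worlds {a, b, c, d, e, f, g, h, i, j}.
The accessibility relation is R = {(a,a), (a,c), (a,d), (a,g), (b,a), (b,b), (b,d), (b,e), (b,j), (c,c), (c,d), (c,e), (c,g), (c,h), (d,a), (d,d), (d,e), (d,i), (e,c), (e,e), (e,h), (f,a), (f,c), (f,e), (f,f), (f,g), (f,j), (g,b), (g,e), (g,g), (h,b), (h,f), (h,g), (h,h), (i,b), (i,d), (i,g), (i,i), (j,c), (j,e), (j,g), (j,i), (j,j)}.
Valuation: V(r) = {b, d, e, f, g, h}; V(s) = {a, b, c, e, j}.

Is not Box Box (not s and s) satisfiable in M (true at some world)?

Recall that Box ψ holds at a world iff ψ holds at every accessible world, and Dia ψ holds iff ψ holds at some accessible world.
Let φ = not Box Box (not s and s). Evaluate φ at each world:
  a (successors {a, c, d, g}): φ is true.
  b (successors {a, b, d, e, j}): φ is true.
  c (successors {c, d, e, g, h}): φ is true.
  d (successors {a, d, e, i}): φ is true.
  e (successors {c, e, h}): φ is true.
  f (successors {a, c, e, f, g, j}): φ is true.
  g (successors {b, e, g}): φ is true.
  h (successors {b, f, g, h}): φ is true.
  i (successors {b, d, g, i}): φ is true.
  j (successors {c, e, g, i, j}): φ is true.
Detail at a (witness):
  At a: Box Box (not s and s) is false, so not Box Box (not s and s) is true.
    At a: Box Box (not s and s) requires Box (not s and s) at every successor {a, c, d, g}.
      Box (not s and s) fails at a, so Box Box (not s and s) is false at a.

Yes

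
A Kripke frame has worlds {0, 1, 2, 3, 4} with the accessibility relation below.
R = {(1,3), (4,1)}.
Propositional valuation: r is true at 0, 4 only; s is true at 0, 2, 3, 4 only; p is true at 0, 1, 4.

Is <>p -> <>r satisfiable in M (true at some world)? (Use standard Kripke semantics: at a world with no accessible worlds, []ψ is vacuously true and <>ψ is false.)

Yes

Recall that <>ψ holds at a world iff ψ holds at some accessible world.
Let φ = <>p -> <>r. Evaluate φ at each world:
  0 (successors ∅): φ is true.
  1 (successors {3}): φ is true.
  2 (successors ∅): φ is true.
  3 (successors ∅): φ is true.
  4 (successors {1}): φ is false.
Detail at 0 (witness):
  At 0: <>p is false, <>r is false, so <>p -> <>r is true.
    At 0: no accessible worlds, so <>p is false.
    At 0: no accessible worlds, so <>r is false.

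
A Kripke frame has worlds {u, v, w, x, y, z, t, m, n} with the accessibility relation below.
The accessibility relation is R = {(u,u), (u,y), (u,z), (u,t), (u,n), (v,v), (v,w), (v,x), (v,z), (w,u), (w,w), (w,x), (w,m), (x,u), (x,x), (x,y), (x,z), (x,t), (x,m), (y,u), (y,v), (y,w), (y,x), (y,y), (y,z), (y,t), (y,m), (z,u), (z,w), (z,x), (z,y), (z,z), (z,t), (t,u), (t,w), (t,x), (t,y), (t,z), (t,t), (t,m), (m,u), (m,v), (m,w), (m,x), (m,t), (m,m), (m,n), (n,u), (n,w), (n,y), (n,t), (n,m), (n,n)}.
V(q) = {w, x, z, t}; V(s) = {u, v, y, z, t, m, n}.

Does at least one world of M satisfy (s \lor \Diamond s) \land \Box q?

Let φ = (s \lor \Diamond s) \land \Box q. Evaluate φ at each world:
  u (successors {u, y, z, t, n}): φ is false.
  v (successors {v, w, x, z}): φ is false.
  w (successors {u, w, x, m}): φ is false.
  x (successors {u, x, y, z, t, m}): φ is false.
  y (successors {u, v, w, x, y, z, t, m}): φ is false.
  z (successors {u, w, x, y, z, t}): φ is false.
  t (successors {u, w, x, y, z, t, m}): φ is false.
  m (successors {u, v, w, x, t, m, n}): φ is false.
  n (successors {u, w, y, t, m, n}): φ is false.
For instance, at w:
  At w: s \lor \Diamond s is true, \Box q is false, so (s \lor \Diamond s) \land \Box q is false.
    At w: s is false, \Diamond s is true, so s \lor \Diamond s is true.
      At w: \Diamond s requires s at some successor in {u, w, x, m}.
        s holds at u, so \Diamond s is true at w.
    At w: \Box q requires q at every successor {u, w, x, m}.
      q fails at u, so \Box q is false at w.

No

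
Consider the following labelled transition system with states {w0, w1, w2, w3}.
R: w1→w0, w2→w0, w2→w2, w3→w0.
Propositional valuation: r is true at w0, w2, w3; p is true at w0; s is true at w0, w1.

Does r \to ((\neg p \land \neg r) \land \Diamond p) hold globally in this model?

Let φ = r \to ((\neg p \land \neg r) \land \Diamond p). Evaluate φ at each world:
  w0 (successors ∅): φ is false.
  w1 (successors {w0}): φ is true.
  w2 (successors {w0, w2}): φ is false.
  w3 (successors {w0}): φ is false.
Detail at w0 (counterexample):
  At w0: r is true, (\neg p \land \neg r) \land \Diamond p is false, so r \to ((\neg p \land \neg r) \land \Diamond p) is false.
    At w0: \neg p \land \neg r is false, \Diamond p is false, so (\neg p \land \neg r) \land \Diamond p is false.
      At w0: no accessible worlds, so \Diamond p is false.

No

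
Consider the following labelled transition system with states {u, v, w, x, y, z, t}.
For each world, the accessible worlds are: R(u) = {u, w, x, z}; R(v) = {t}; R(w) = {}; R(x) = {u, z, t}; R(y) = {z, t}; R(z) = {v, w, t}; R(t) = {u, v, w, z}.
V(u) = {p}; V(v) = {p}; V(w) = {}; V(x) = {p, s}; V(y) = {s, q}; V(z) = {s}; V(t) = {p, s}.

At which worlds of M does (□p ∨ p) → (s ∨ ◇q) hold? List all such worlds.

x, y, z, t

Let φ = (□p ∨ p) → (s ∨ ◇q). Evaluate φ at each world:
  u (successors {u, w, x, z}): φ is false.
  v (successors {t}): φ is false.
  w (successors ∅): φ is false.
  x (successors {u, z, t}): φ is true.
  y (successors {z, t}): φ is true.
  z (successors {v, w, t}): φ is true.
  t (successors {u, v, w, z}): φ is true.
For instance, at t:
  At t: □p ∨ p is true, s ∨ ◇q is true, so (□p ∨ p) → (s ∨ ◇q) is true.
    At t: □p is false, p is true, so □p ∨ p is true.
      At t: □p requires p at every successor {u, v, w, z}.
        p fails at w, so □p is false at t.
    At t: s is true, ◇q is false, so s ∨ ◇q is true.
      At t: ◇q requires q at some successor in {u, v, w, z}.
        At u: q is false.
        At v: q is false.
        At w: q is false.
        At z: q is false.
      So ◇q is false at t.
Satisfying worlds: {x, y, z, t}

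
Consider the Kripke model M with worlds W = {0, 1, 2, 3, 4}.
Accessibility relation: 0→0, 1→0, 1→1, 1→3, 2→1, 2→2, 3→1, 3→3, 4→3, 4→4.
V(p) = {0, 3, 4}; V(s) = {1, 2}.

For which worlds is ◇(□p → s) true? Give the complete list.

Let φ = ◇(□p → s). Evaluate φ at each world:
  0 (successors {0}): φ is false.
  1 (successors {0, 1, 3}): φ is true.
  2 (successors {1, 2}): φ is true.
  3 (successors {1, 3}): φ is true.
  4 (successors {3, 4}): φ is true.
For instance, at 1:
  At 1: ◇(□p → s) requires □p → s at some successor in {0, 1, 3}.
    □p → s holds at 1, so ◇(□p → s) is true at 1.
      At 1: □p is false, s is true, so □p → s is true.
Satisfying worlds: {1, 2, 3, 4}

1, 2, 3, 4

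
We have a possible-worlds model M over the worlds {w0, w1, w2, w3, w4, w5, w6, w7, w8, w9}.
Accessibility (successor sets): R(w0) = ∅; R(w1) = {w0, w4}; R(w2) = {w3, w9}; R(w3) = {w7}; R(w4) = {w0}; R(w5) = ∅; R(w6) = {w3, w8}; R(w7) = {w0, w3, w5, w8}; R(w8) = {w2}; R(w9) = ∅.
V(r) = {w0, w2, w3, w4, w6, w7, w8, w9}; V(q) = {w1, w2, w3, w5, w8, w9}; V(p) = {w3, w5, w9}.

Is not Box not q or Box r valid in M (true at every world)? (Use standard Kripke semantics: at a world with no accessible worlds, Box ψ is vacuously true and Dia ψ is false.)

Yes

Let φ = not Box not q or Box r. Evaluate φ at each world:
  w0 (successors ∅): φ is true.
  w1 (successors {w0, w4}): φ is true.
  w2 (successors {w3, w9}): φ is true.
  w3 (successors {w7}): φ is true.
  w4 (successors {w0}): φ is true.
  w5 (successors ∅): φ is true.
  w6 (successors {w3, w8}): φ is true.
  w7 (successors {w0, w3, w5, w8}): φ is true.
  w8 (successors {w2}): φ is true.
  w9 (successors ∅): φ is true.
For instance, at w8:
  At w8: not Box not q is true, Box r is true, so not Box not q or Box r is true.
    At w8: Box not q is false, so not Box not q is true.
      At w8: Box not q requires not q at every successor {w2}.
        not q fails at w2, so Box not q is false at w8.
    At w8: Box r requires r at every successor {w2}.
      At w2: r is true.
    So Box r is true at w8.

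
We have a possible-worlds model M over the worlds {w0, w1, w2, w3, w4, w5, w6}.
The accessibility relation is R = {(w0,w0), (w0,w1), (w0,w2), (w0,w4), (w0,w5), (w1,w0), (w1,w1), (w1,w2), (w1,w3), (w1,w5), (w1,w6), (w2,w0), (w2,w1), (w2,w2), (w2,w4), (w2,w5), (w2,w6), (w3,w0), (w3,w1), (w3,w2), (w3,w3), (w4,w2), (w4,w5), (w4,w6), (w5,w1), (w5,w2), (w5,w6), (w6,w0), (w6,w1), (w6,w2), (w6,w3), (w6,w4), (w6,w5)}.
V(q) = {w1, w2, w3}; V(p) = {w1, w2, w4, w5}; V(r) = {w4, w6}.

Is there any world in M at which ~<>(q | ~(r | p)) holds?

Let φ = ~<>(q | ~(r | p)). Evaluate φ at each world:
  w0 (successors {w0, w1, w2, w4, w5}): φ is false.
  w1 (successors {w0, w1, w2, w3, w5, w6}): φ is false.
  w2 (successors {w0, w1, w2, w4, w5, w6}): φ is false.
  w3 (successors {w0, w1, w2, w3}): φ is false.
  w4 (successors {w2, w5, w6}): φ is false.
  w5 (successors {w1, w2, w6}): φ is false.
  w6 (successors {w0, w1, w2, w3, w4, w5}): φ is false.
For instance, at w3:
  At w3: <>(q | ~(r | p)) is true, so ~<>(q | ~(r | p)) is false.
    At w3: <>(q | ~(r | p)) requires q | ~(r | p) at some successor in {w0, w1, w2, w3}.
      q | ~(r | p) holds at w0, so <>(q | ~(r | p)) is true at w3.

No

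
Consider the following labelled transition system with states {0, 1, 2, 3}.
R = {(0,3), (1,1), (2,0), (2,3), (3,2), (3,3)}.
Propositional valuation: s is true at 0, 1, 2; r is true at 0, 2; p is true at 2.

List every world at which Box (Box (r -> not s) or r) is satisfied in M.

Let φ = Box (Box (r -> not s) or r). Evaluate φ at each world:
  0 (successors {3}): φ is false.
  1 (successors {1}): φ is true.
  2 (successors {0, 3}): φ is false.
  3 (successors {2, 3}): φ is false.
For instance, at 0:
  At 0: Box (Box (r -> not s) or r) requires Box (r -> not s) or r at every successor {3}.
    Box (r -> not s) or r fails at 3, so Box (Box (r -> not s) or r) is false at 0.
      At 3: Box (r -> not s) is false, r is false, so Box (r -> not s) or r is false.
Satisfying worlds: {1}

1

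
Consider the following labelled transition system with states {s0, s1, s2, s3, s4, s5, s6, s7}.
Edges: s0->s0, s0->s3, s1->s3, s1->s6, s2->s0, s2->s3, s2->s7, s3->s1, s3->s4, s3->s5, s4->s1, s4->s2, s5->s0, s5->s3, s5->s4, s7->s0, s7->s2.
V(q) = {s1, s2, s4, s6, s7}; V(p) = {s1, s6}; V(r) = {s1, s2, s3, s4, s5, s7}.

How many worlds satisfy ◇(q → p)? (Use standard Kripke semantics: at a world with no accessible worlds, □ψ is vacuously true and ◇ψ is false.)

7

Recall that ◇ψ holds at a world iff ψ holds at some accessible world.
Let φ = ◇(q → p). Evaluate φ at each world:
  s0 (successors {s0, s3}): φ is true.
  s1 (successors {s3, s6}): φ is true.
  s2 (successors {s0, s3, s7}): φ is true.
  s3 (successors {s1, s4, s5}): φ is true.
  s4 (successors {s1, s2}): φ is true.
  s5 (successors {s0, s3, s4}): φ is true.
  s6 (successors ∅): φ is false.
  s7 (successors {s0, s2}): φ is true.
For instance, at s2:
  At s2: ◇(q → p) requires q → p at some successor in {s0, s3, s7}.
    q → p holds at s0, so ◇(q → p) is true at s2.
Satisfying worlds: {s0, s1, s2, s3, s4, s5, s7}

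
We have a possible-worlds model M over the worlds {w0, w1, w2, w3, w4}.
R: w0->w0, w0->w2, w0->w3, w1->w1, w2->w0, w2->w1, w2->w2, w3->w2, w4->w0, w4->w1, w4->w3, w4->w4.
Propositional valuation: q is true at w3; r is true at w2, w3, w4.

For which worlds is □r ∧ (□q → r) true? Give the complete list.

Let φ = □r ∧ (□q → r). Evaluate φ at each world:
  w0 (successors {w0, w2, w3}): φ is false.
  w1 (successors {w1}): φ is false.
  w2 (successors {w0, w1, w2}): φ is false.
  w3 (successors {w2}): φ is true.
  w4 (successors {w0, w1, w3, w4}): φ is false.
For instance, at w1:
  At w1: □r is false, □q → r is true, so □r ∧ (□q → r) is false.
    At w1: □r requires r at every successor {w1}.
      r fails at w1, so □r is false at w1.
    At w1: □q is false, r is false, so □q → r is true.
      At w1: □q requires q at every successor {w1}.
        q fails at w1, so □q is false at w1.
Satisfying worlds: {w3}

w3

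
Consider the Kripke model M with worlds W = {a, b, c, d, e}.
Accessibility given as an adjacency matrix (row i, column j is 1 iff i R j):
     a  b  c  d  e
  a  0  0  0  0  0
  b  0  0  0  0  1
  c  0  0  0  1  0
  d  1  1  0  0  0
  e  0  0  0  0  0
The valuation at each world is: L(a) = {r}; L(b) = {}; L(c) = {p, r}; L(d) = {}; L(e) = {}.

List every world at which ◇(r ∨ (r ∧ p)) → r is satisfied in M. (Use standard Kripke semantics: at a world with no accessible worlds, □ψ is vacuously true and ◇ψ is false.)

Let φ = ◇(r ∨ (r ∧ p)) → r. Evaluate φ at each world:
  a (successors ∅): φ is true.
  b (successors {e}): φ is true.
  c (successors {d}): φ is true.
  d (successors {a, b}): φ is false.
  e (successors ∅): φ is true.
For instance, at d:
  At d: ◇(r ∨ (r ∧ p)) is true, r is false, so ◇(r ∨ (r ∧ p)) → r is false.
    At d: ◇(r ∨ (r ∧ p)) requires r ∨ (r ∧ p) at some successor in {a, b}.
      r ∨ (r ∧ p) holds at a, so ◇(r ∨ (r ∧ p)) is true at d.
Satisfying worlds: {a, b, c, e}

a, b, c, e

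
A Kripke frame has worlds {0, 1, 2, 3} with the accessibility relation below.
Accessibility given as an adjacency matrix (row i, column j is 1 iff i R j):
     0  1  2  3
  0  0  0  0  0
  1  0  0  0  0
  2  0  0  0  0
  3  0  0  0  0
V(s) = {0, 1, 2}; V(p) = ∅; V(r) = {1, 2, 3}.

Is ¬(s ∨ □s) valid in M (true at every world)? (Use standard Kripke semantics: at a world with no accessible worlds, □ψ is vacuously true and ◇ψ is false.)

No

Recall that □ψ holds at a world iff ψ holds at every accessible world, and ◇ψ holds iff ψ holds at some accessible world.
Let φ = ¬(s ∨ □s). Evaluate φ at each world:
  0 (successors ∅): φ is false.
  1 (successors ∅): φ is false.
  2 (successors ∅): φ is false.
  3 (successors ∅): φ is false.
Detail at 0 (counterexample):
  At 0: s ∨ □s is true, so ¬(s ∨ □s) is false.
    At 0: s is true, □s is true, so s ∨ □s is true.
      At 0: no accessible worlds, so □s holds vacuously.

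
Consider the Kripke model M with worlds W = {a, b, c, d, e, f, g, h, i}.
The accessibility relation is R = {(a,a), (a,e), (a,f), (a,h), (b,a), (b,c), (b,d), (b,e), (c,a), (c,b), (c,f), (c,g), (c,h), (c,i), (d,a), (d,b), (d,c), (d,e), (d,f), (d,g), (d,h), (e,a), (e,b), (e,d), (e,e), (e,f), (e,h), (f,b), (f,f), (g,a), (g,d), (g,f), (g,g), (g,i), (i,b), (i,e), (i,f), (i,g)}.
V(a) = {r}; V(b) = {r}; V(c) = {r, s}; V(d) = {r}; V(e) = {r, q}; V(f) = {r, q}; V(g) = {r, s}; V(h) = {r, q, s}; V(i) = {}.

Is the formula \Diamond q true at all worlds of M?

No

Recall that \Diamond ψ holds at a world iff ψ holds at some accessible world.
Let φ = \Diamond q. Evaluate φ at each world:
  a (successors {a, e, f, h}): φ is true.
  b (successors {a, c, d, e}): φ is true.
  c (successors {a, b, f, g, h, i}): φ is true.
  d (successors {a, b, c, e, f, g, h}): φ is true.
  e (successors {a, b, d, e, f, h}): φ is true.
  f (successors {b, f}): φ is true.
  g (successors {a, d, f, g, i}): φ is true.
  h (successors ∅): φ is false.
  i (successors {b, e, f, g}): φ is true.
Detail at h (counterexample):
  At h: no accessible worlds, so \Diamond q is false.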